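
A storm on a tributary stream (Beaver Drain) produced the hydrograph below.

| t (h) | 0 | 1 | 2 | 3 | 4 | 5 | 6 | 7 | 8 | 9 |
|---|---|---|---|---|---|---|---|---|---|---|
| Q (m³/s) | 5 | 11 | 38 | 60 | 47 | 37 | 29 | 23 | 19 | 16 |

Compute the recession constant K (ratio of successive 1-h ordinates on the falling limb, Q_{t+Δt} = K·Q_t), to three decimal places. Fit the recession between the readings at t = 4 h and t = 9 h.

Using the recession-limb readings at t = 4 h and t = 9 h: Q falls from 47 to 16 m³/s over 5 intervals.
K = (Q₂/Q₁)^(1/5) = (16/47)^(1/5) = 0.806.

K ≈ 0.806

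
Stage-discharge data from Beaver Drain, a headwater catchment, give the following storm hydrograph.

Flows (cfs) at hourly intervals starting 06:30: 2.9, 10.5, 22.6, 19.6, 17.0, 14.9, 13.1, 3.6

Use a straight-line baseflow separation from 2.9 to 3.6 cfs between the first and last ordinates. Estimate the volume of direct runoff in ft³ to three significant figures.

V ≈ 2.82 × 10^5 ft³

Direct-runoff ordinates (Q − Q_b): 0.00, 7.50, 19.50, 16.40, 13.70, 11.50, 9.60, 0.00 cfs.
ΣQ_DR = 78.20 cfs.
With Δt = 1 h = 3600 s, V = ΣQ_DR · Δt = 78.20 × 3600 = 2.82 × 10^5 ft³.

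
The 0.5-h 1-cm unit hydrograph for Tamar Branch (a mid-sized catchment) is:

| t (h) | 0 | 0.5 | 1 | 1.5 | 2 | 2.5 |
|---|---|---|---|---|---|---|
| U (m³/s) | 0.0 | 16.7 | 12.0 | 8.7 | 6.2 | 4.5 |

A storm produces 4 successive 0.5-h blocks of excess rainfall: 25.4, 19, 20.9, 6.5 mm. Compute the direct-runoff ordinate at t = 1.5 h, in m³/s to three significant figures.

Q ≈ 79.8 m³/s

By discrete convolution, Q_j = Σ (P_i / 10 mm) · U_{j−i}.
At t = 1.5 h (j=3): Q = (25.4/10)·8.7 + (19/10)·12.0 + (20.9/10)·16.7 + (6.5/10)·0.0 = 79.8 m³/s.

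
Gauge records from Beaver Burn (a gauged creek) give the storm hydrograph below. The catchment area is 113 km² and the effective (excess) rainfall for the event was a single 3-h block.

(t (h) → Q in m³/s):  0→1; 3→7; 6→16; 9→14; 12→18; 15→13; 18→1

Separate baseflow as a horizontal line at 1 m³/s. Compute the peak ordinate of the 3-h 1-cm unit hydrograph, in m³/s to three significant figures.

U_p ≈ 28.2 m³/s

Direct runoff: 0.0, 6.0, 15.0, 13.0, 17.0, 12.0, 0.0 m³/s; ΣQ_DR = 63.00 m³/s, peak = 17.0 m³/s.
Runoff depth d = ΣQ_DR·Δt / A = 63.00 × 10800 / (113 km²) = 6.021 mm.
The 1-cm UH is the DRH scaled by (10 mm)/d, so U_p = 17.0 × 10/6.021 = 28.2 m³/s.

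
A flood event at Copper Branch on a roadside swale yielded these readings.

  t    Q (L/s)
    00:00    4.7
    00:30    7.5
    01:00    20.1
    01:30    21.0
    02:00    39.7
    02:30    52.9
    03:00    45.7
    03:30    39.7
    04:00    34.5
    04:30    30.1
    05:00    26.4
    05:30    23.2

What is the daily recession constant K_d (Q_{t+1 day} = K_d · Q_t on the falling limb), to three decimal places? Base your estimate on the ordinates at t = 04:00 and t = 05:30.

Between t = 04:00 and t = 05:30 the flow falls from 34.5 to 23.2 L/s over 3×0.5 h = 1.5 h.
Per-interval ratio K = (23.2/34.5)^(1/3) = 0.8761; K_d = K^(24/0.5) = 0.002.

K_d ≈ 0.002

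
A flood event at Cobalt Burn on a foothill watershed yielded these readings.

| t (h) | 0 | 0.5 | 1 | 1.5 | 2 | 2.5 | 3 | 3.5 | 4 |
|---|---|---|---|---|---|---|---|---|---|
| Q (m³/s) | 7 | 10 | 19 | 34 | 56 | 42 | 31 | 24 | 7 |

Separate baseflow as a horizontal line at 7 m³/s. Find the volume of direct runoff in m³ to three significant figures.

Direct-runoff ordinates (Q − Q_b): 0.0, 3.0, 12.0, 27.0, 49.0, 35.0, 24.0, 17.0, 0.0 m³/s.
ΣQ_DR = 167.0 m³/s.
With Δt = 0.5 h = 1800 s, V = ΣQ_DR · Δt = 167.0 × 1800 = 3.01 × 10^5 m³.

V ≈ 3.01 × 10^5 m³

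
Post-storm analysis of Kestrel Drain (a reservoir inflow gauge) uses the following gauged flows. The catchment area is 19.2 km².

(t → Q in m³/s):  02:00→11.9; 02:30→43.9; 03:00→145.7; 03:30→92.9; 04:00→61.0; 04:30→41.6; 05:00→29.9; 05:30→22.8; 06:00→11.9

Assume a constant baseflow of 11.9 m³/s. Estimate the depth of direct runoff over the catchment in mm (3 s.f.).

d ≈ 33.2 mm

Direct runoff: 0.0, 32.0, 133.8, 81.0, 49.1, 29.7, 18.0, 10.9, 0.0 m³/s; ΣQ_DR = 354.5 m³/s.
V = ΣQ_DR · Δt = 354.5 × 1800 s = 6.381 × 10^5 m³.
Over A = 19.2 km², depth = V / A = 33.2 mm.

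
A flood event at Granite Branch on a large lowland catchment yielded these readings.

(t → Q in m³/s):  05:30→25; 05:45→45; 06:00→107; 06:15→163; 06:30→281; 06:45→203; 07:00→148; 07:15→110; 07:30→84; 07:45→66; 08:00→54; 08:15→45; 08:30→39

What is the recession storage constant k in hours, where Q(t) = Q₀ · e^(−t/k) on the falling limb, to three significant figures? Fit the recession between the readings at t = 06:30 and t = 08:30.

k ≈ 1.01 h

On the falling limb, Q drops from 281 to 39 m³/s between t = 06:30 and t = 08:30 (Δt = 2 h).
k = −Δt / ln(Q₂/Q₁) = −2 / ln(39/281) = 1.01 h.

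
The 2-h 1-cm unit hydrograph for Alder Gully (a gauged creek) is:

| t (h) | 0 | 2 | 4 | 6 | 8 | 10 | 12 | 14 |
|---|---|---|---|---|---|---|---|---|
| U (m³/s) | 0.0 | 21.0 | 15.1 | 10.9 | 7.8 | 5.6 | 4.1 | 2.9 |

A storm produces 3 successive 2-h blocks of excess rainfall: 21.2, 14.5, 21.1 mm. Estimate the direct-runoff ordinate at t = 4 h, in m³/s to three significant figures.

Q ≈ 62.5 m³/s

By discrete convolution, Q_j = Σ (P_i / 10 mm) · U_{j−i}.
At t = 4 h (j=2): Q = (21.2/10)·15.1 + (14.5/10)·21.0 + (21.1/10)·0.0 = 62.5 m³/s.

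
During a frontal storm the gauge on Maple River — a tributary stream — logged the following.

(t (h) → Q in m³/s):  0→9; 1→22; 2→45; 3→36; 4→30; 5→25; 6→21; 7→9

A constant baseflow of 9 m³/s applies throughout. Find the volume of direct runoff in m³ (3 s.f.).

V ≈ 4.50 × 10^5 m³

Direct-runoff ordinates (Q − Q_b): 0.0, 13.0, 36.0, 27.0, 21.0, 16.0, 12.0, 0.0 m³/s.
ΣQ_DR = 125.0 m³/s.
With Δt = 1 h = 3600 s, V = ΣQ_DR · Δt = 125.0 × 3600 = 4.50 × 10^5 m³.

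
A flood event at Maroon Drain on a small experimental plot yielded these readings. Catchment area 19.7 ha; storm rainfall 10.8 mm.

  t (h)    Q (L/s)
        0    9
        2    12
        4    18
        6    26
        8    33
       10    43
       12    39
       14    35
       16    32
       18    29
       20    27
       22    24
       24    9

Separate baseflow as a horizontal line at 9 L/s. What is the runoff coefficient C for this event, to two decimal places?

ΣQ_DR = 219.0 L/s; V = ΣQ_DR·Δt = 1.577 × 10^6 L.
Runoff depth d = V / A = 8.004 mm.
C = d / P = 8.004 / 10.8 = 0.74.

C ≈ 0.74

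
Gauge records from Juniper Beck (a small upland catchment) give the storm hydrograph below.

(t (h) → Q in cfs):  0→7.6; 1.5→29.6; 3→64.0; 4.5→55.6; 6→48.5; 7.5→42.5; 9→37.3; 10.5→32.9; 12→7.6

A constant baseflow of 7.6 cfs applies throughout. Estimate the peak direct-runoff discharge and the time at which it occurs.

Subtracting baseflow gives direct-runoff ordinates: 0.0, 22.0, 56.4, 48.0, 40.9, 34.9, 29.7, 25.3, 0.0 cfs.
The maximum is 56.4 cfs, occurring at the reading for t = 3 h.

Q_p = 56.4 cfs at t = 3 h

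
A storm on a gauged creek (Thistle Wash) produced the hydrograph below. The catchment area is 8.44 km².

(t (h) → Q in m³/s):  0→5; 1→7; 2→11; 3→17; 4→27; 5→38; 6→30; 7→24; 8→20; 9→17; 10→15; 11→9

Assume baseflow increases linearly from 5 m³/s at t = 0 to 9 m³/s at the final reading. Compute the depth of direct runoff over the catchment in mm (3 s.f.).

Direct runoff: 0.00, 1.64, 5.27, 10.91, 20.55, 31.18, 22.82, 16.45, 12.09, 8.73, 6.36, 0.00 m³/s; ΣQ_DR = 136.0 m³/s.
V = ΣQ_DR · Δt = 136.0 × 3600 s = 4.896 × 10^5 m³.
Over A = 8.44 km², depth = V / A = 58.0 mm.

d ≈ 58.0 mm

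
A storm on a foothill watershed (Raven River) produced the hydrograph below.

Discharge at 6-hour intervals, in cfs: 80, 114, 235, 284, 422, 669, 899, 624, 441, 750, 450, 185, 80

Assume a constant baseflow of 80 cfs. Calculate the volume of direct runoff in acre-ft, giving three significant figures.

Direct-runoff ordinates (Q − Q_b): 0.0, 34.0, 155.0, 204.0, 342.0, 589.0, 819.0, 544.0, 361.0, 670.0, 370.0, 105.0, 0.0 cfs.
ΣQ_DR = 4193 cfs.
With Δt = 6 h = 21600 s, V = ΣQ_DR · Δt = 4193 × 21600 = 9.06 × 10^7 ft³ = 2080 acre-ft.

V ≈ 2080 acre-ft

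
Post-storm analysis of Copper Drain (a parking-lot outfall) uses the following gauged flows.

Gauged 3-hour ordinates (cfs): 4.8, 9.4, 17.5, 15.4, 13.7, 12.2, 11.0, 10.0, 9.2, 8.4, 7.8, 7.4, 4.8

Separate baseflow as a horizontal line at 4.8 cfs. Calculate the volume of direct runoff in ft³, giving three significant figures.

V ≈ 7.47 × 10^5 ft³

Direct-runoff ordinates (Q − Q_b): 0.0, 4.6, 12.7, 10.6, 8.9, 7.4, 6.2, 5.2, 4.4, 3.6, 3.0, 2.6, 0.0 cfs.
ΣQ_DR = 69.20 cfs.
With Δt = 3 h = 10800 s, V = ΣQ_DR · Δt = 69.20 × 10800 = 7.47 × 10^5 ft³.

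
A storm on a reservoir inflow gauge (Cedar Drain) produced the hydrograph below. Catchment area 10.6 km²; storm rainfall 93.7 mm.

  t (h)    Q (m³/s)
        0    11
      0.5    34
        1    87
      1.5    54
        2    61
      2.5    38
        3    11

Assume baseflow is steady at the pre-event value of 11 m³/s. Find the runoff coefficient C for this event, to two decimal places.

C ≈ 0.40

ΣQ_DR = 219.0 m³/s; V = ΣQ_DR·Δt = 3.942 × 10^5 m³.
Runoff depth d = V / A = 37.19 mm.
C = d / P = 37.19 / 93.7 = 0.40.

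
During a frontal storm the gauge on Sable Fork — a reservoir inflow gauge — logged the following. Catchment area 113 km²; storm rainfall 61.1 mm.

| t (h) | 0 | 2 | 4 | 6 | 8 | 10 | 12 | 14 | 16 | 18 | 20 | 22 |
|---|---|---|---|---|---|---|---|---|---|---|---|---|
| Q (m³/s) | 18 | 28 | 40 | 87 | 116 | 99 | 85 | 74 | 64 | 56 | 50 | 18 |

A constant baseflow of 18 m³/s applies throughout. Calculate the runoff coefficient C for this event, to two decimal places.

C ≈ 0.54

ΣQ_DR = 519.0 m³/s; V = ΣQ_DR·Δt = 3.737 × 10^6 m³.
Runoff depth d = V / A = 33.07 mm.
C = d / P = 33.07 / 61.1 = 0.54.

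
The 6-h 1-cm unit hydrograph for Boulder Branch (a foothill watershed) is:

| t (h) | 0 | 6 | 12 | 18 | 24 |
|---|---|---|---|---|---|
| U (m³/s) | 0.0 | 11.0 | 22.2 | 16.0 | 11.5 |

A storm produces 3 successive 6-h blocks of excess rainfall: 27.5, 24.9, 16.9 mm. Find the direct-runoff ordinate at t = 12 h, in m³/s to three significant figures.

Q ≈ 88.4 m³/s

By discrete convolution, Q_j = Σ (P_i / 10 mm) · U_{j−i}.
At t = 12 h (j=2): Q = (27.5/10)·22.2 + (24.9/10)·11.0 + (16.9/10)·0.0 = 88.4 m³/s.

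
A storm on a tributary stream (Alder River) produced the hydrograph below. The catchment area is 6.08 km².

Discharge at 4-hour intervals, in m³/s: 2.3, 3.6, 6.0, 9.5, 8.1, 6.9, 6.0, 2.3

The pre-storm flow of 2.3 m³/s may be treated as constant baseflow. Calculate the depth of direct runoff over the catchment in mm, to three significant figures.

d ≈ 62.3 mm

Direct runoff: 0.0, 1.3, 3.7, 7.2, 5.8, 4.6, 3.7, 0.0 m³/s; ΣQ_DR = 26.30 m³/s.
V = ΣQ_DR · Δt = 26.30 × 14400 s = 3.787 × 10^5 m³.
Over A = 6.08 km², depth = V / A = 62.3 mm.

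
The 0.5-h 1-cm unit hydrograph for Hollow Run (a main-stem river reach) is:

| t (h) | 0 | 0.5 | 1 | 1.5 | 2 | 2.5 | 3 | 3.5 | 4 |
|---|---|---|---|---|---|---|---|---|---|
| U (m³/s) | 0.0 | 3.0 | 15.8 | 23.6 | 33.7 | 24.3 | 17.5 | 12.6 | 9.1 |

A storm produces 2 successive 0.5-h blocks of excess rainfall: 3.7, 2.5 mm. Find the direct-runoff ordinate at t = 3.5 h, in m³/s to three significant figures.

Q ≈ 9.04 m³/s

By discrete convolution, Q_j = Σ (P_i / 10 mm) · U_{j−i}.
At t = 3.5 h (j=7): Q = (3.7/10)·12.6 + (2.5/10)·17.5 = 9.04 m³/s.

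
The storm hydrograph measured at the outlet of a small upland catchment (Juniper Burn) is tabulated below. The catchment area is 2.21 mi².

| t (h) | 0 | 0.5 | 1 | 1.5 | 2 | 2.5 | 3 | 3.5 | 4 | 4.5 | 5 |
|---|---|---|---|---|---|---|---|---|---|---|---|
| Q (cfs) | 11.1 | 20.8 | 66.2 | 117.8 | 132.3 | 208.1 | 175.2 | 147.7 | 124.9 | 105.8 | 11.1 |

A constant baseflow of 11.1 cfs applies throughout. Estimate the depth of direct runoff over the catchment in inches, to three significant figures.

d ≈ 0.350 in

Direct runoff: 0.0, 9.7, 55.1, 106.7, 121.2, 197.0, 164.1, 136.6, 113.8, 94.7, 0.0 cfs; ΣQ_DR = 998.9 cfs.
V = ΣQ_DR · Δt = 998.9 × 1800 s = 1.798 × 10^6 ft³.
Over A = 2.21 mi², depth = V / A = 0.350 in.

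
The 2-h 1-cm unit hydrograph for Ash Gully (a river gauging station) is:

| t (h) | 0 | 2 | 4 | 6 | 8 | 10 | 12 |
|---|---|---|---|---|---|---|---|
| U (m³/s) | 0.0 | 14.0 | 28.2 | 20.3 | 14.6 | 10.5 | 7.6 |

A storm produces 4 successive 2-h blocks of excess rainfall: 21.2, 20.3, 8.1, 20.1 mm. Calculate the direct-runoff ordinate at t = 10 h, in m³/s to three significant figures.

Q ≈ 125 m³/s

By discrete convolution, Q_j = Σ (P_i / 10 mm) · U_{j−i}.
At t = 10 h (j=5): Q = (21.2/10)·10.5 + (20.3/10)·14.6 + (8.1/10)·20.3 + (20.1/10)·28.2 = 125 m³/s.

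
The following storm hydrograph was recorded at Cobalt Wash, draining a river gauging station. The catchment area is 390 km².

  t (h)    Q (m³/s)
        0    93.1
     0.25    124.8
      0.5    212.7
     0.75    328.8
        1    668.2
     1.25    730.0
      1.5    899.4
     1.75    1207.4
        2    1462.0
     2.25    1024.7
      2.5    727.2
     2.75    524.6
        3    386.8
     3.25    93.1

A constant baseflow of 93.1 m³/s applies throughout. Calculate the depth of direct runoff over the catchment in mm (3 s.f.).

Direct runoff: 0.0, 31.7, 119.6, 235.7, 575.1, 636.9, 806.3, 1114.3, 1368.9, 931.6, 634.1, 431.5, 293.7, 0.0 m³/s; ΣQ_DR = 7179 m³/s.
V = ΣQ_DR · Δt = 7179 × 900 s = 6.461 × 10^6 m³.
Over A = 390 km², depth = V / A = 16.6 mm.

d ≈ 16.6 mm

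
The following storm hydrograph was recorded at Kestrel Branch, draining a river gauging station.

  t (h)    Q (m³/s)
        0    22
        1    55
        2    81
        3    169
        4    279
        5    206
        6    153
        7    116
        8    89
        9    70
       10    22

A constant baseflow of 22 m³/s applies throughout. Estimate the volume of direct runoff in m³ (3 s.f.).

Direct-runoff ordinates (Q − Q_b): 0.0, 33.0, 59.0, 147.0, 257.0, 184.0, 131.0, 94.0, 67.0, 48.0, 0.0 m³/s.
ΣQ_DR = 1020 m³/s.
With Δt = 1 h = 3600 s, V = ΣQ_DR · Δt = 1020 × 3600 = 3.67 × 10^6 m³.

V ≈ 3.67 × 10^6 m³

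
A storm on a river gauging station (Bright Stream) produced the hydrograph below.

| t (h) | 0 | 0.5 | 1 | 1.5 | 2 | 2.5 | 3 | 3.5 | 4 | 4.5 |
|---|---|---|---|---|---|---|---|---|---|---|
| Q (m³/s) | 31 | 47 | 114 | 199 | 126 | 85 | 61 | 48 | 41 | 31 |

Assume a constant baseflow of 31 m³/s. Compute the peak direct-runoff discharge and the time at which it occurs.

Subtracting baseflow gives direct-runoff ordinates: 0.0, 16.0, 83.0, 168.0, 95.0, 54.0, 30.0, 17.0, 10.0, 0.0 m³/s.
The maximum is 168.0 m³/s, occurring at the reading for t = 1.5 h.

Q_p = 168.0 m³/s at t = 1.5 h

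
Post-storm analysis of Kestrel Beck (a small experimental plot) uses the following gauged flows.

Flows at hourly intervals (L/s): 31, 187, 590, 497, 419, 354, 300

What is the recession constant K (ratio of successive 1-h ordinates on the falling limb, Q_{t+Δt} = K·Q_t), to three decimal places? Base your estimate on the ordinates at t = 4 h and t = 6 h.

Using the recession-limb readings at t = 4 h and t = 6 h: Q falls from 419 to 300 L/s over 2 intervals.
K = (Q₂/Q₁)^(1/2) = (300/419)^(1/2) = 0.846.

K ≈ 0.846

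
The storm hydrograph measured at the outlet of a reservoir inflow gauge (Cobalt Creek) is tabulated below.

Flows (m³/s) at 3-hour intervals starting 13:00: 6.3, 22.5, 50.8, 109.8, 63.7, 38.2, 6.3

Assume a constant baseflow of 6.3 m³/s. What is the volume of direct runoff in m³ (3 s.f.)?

V ≈ 2.74 × 10^6 m³

Direct-runoff ordinates (Q − Q_b): 0.0, 16.2, 44.5, 103.5, 57.4, 31.9, 0.0 m³/s.
ΣQ_DR = 253.5 m³/s.
With Δt = 3 h = 10800 s, V = ΣQ_DR · Δt = 253.5 × 10800 = 2.74 × 10^6 m³.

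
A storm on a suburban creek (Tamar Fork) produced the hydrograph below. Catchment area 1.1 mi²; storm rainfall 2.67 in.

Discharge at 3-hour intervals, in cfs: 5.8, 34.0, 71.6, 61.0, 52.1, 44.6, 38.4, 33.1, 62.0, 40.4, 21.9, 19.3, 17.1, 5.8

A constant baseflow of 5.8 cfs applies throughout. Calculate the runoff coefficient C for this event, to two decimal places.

ΣQ_DR = 425.9 cfs; V = ΣQ_DR·Δt = 4.600 × 10^6 ft³.
Runoff depth d = V / A = 1.800 in.
C = d / P = 1.800 / 2.67 = 0.67.

C ≈ 0.67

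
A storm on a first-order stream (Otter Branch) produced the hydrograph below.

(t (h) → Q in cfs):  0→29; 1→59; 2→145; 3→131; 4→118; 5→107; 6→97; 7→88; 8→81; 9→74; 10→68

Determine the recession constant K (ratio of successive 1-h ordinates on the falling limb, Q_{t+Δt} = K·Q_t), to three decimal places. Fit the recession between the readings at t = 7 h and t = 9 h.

K ≈ 0.917

Using the recession-limb readings at t = 7 h and t = 9 h: Q falls from 88 to 74 cfs over 2 intervals.
K = (Q₂/Q₁)^(1/2) = (74/88)^(1/2) = 0.917.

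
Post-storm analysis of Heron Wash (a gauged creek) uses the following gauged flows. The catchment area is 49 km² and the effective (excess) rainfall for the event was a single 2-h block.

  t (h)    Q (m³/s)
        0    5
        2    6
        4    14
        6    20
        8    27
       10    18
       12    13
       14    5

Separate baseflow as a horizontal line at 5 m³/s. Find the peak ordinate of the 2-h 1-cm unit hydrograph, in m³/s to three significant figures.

U_p ≈ 22.0 m³/s

Direct runoff: 0.0, 1.0, 9.0, 15.0, 22.0, 13.0, 8.0, 0.0 m³/s; ΣQ_DR = 68.00 m³/s, peak = 22.0 m³/s.
Runoff depth d = ΣQ_DR·Δt / A = 68.00 × 7200 / (49 km²) = 9.992 mm.
The 1-cm UH is the DRH scaled by (10 mm)/d, so U_p = 22.0 × 10/9.992 = 22.0 m³/s.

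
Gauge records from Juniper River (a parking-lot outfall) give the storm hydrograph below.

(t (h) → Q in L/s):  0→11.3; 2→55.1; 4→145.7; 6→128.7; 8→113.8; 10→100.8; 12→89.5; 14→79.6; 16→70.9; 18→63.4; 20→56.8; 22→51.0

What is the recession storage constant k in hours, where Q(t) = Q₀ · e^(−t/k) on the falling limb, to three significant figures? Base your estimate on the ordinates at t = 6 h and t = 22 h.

k ≈ 17.3 h

On the falling limb, Q drops from 128.7 to 51.0 L/s between t = 6 h and t = 22 h (Δt = 16 h).
k = −Δt / ln(Q₂/Q₁) = −16 / ln(51.0/128.7) = 17.3 h.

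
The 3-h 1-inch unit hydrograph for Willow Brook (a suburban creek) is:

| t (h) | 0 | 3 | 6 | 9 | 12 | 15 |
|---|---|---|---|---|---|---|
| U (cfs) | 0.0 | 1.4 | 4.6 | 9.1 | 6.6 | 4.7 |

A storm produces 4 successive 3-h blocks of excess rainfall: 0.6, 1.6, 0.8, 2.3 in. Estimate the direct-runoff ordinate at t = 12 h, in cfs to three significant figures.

Q ≈ 25.4 cfs

By discrete convolution, Q_j = Σ (P_i / 1 in) · U_{j−i}.
At t = 12 h (j=4): Q = (0.6/1)·6.6 + (1.6/1)·9.1 + (0.8/1)·4.6 + (2.3/1)·1.4 = 25.4 cfs.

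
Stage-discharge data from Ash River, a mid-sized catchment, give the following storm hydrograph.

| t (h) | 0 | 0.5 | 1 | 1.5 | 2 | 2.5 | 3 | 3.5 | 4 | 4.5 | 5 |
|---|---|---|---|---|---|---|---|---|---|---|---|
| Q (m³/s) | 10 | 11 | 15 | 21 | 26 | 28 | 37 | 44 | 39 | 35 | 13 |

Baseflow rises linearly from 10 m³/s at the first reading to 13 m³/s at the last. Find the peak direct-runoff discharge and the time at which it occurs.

Subtracting baseflow gives direct-runoff ordinates: 0.00, 0.70, 4.40, 10.10, 14.80, 16.50, 25.20, 31.90, 26.60, 22.30, 0.00 m³/s.
The maximum is 31.90 m³/s, occurring at the reading for t = 3.5 h.

Q_p = 31.90 m³/s at t = 3.5 h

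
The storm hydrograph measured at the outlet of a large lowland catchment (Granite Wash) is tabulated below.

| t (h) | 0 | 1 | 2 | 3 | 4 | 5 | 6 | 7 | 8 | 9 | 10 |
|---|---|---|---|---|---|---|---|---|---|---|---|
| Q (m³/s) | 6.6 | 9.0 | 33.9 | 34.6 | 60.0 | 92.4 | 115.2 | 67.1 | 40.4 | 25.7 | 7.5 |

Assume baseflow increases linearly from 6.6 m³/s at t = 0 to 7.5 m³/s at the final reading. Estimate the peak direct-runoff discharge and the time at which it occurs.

Q_p = 108.06 m³/s at t = 6 h

Subtracting baseflow gives direct-runoff ordinates: 0.00, 2.31, 27.12, 27.73, 53.04, 85.35, 108.06, 59.87, 33.08, 18.29, 0.00 m³/s.
The maximum is 108.06 m³/s, occurring at the reading for t = 6 h.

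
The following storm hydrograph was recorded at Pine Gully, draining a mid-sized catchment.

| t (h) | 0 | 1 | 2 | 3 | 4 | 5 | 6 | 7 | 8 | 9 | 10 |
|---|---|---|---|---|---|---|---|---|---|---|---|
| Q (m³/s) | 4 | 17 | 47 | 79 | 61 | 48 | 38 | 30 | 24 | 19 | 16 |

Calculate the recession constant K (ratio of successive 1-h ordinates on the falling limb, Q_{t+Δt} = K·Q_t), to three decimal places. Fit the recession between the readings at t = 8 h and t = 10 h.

K ≈ 0.816

Using the recession-limb readings at t = 8 h and t = 10 h: Q falls from 24 to 16 m³/s over 2 intervals.
K = (Q₂/Q₁)^(1/2) = (16/24)^(1/2) = 0.816.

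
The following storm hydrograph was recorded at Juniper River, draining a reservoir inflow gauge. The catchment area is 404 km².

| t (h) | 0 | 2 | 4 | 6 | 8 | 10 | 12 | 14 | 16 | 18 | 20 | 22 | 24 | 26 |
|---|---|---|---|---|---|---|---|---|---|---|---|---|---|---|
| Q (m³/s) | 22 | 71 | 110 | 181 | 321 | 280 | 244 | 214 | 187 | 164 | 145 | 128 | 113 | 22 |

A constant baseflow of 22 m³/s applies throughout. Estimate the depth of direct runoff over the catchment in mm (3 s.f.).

Direct runoff: 0.0, 49.0, 88.0, 159.0, 299.0, 258.0, 222.0, 192.0, 165.0, 142.0, 123.0, 106.0, 91.0, 0.0 m³/s; ΣQ_DR = 1894 m³/s.
V = ΣQ_DR · Δt = 1894 × 7200 s = 1.364 × 10^7 m³.
Over A = 404 km², depth = V / A = 33.8 mm.

d ≈ 33.8 mm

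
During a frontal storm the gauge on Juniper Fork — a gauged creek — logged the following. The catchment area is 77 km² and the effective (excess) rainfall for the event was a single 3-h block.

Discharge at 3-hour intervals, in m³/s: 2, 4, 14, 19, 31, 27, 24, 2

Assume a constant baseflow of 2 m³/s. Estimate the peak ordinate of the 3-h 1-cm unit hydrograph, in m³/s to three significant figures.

U_p ≈ 19.3 m³/s

Direct runoff: 0.0, 2.0, 12.0, 17.0, 29.0, 25.0, 22.0, 0.0 m³/s; ΣQ_DR = 107.0 m³/s, peak = 29.0 m³/s.
Runoff depth d = ΣQ_DR·Δt / A = 107.0 × 10800 / (77 km²) = 15.01 mm.
The 1-cm UH is the DRH scaled by (10 mm)/d, so U_p = 29.0 × 10/15.01 = 19.3 m³/s.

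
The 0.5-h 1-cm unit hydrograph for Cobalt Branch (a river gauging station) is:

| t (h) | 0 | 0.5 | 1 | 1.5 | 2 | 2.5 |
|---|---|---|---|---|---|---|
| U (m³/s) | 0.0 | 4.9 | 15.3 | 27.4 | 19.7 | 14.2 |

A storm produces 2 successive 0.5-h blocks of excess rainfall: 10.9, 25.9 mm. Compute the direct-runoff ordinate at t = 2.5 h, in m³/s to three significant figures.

Q ≈ 66.5 m³/s

By discrete convolution, Q_j = Σ (P_i / 10 mm) · U_{j−i}.
At t = 2.5 h (j=5): Q = (10.9/10)·14.2 + (25.9/10)·19.7 = 66.5 m³/s.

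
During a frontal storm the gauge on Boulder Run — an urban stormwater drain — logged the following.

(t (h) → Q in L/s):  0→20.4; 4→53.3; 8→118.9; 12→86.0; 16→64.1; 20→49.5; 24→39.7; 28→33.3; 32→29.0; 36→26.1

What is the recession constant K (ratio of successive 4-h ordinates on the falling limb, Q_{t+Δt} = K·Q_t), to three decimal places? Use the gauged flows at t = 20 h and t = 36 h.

Using the recession-limb readings at t = 20 h and t = 36 h: Q falls from 49.5 to 26.1 L/s over 4 intervals.
K = (Q₂/Q₁)^(1/4) = (26.1/49.5)^(1/4) = 0.852.

K ≈ 0.852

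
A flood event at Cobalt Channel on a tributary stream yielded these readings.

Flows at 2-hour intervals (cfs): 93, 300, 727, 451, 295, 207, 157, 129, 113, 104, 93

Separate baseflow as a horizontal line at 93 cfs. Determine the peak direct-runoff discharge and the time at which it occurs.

Q_p = 634.0 cfs at t = 4 h

Subtracting baseflow gives direct-runoff ordinates: 0.0, 207.0, 634.0, 358.0, 202.0, 114.0, 64.0, 36.0, 20.0, 11.0, 0.0 cfs.
The maximum is 634.0 cfs, occurring at the reading for t = 4 h.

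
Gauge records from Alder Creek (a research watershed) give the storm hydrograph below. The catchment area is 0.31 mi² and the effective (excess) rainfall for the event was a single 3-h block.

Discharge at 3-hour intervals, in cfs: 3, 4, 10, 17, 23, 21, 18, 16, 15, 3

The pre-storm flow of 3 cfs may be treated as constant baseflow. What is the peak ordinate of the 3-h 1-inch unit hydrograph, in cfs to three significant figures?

Direct runoff: 0.0, 1.0, 7.0, 14.0, 20.0, 18.0, 15.0, 13.0, 12.0, 0.0 cfs; ΣQ_DR = 100.0 cfs, peak = 20.0 cfs.
Runoff depth d = ΣQ_DR·Δt / A = 100.0 × 10800 / (0.31 mi²) = 1.500 in.
The 1-inch UH is the DRH scaled by (1 in)/d, so U_p = 20.0 × 1/1.500 = 13.3 cfs.

U_p ≈ 13.3 cfs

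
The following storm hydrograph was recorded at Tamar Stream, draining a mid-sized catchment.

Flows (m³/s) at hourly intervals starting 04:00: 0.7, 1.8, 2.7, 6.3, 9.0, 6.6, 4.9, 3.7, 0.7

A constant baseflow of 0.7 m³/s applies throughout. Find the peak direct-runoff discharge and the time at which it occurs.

Q_p = 8.3 m³/s at t = 08:00

Subtracting baseflow gives direct-runoff ordinates: 0.0, 1.1, 2.0, 5.6, 8.3, 5.9, 4.2, 3.0, 0.0 m³/s.
The maximum is 8.3 m³/s, occurring at the reading for t = 08:00.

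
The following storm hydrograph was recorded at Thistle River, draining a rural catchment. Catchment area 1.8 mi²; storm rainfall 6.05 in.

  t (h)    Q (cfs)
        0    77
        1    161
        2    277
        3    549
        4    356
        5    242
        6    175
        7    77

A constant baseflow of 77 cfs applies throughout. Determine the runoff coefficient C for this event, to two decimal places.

ΣQ_DR = 1298 cfs; V = ΣQ_DR·Δt = 4.673 × 10^6 ft³.
Runoff depth d = V / A = 1.117 in.
C = d / P = 1.117 / 6.05 = 0.18.

C ≈ 0.18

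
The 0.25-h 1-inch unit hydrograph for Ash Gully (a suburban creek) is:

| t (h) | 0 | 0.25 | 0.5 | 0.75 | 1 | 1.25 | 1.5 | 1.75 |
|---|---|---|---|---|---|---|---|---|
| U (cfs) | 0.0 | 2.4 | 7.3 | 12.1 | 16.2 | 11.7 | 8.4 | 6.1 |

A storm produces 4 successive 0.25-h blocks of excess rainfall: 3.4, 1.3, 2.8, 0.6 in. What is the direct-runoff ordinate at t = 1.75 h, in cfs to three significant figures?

By discrete convolution, Q_j = Σ (P_i / 1 in) · U_{j−i}.
At t = 1.75 h (j=7): Q = (3.4/1)·6.1 + (1.3/1)·8.4 + (2.8/1)·11.7 + (0.6/1)·16.2 = 74.1 cfs.

Q ≈ 74.1 cfs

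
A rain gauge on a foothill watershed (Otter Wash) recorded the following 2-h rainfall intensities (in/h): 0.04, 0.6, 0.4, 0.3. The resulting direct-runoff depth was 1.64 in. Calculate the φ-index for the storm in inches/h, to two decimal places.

Only the 3 blocks with intensity above φ contribute runoff: 0.6, 0.4, 0.3 in/h.
Σ(I−φ)·Δt = d  ⇒  (0.6+0.4+0.3 − 3φ)·2 = 1.64
φ = (1.300 − 1.64/2) / 3 = 0.16 in/h.

φ ≈ 0.16 in/h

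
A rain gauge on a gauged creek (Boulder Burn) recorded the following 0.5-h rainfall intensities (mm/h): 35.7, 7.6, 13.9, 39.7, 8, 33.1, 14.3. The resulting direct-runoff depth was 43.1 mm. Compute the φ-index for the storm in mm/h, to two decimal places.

Only the 5 blocks with intensity above φ contribute runoff: 35.7, 13.9, 39.7, 33.1, 14.3 mm/h.
Σ(I−φ)·Δt = d  ⇒  (35.7+13.9+39.7+33.1+14.3 − 5φ)·0.5 = 43.1
φ = (136.7 − 43.1/0.5) / 5 = 10.10 mm/h.

φ ≈ 10.10 mm/h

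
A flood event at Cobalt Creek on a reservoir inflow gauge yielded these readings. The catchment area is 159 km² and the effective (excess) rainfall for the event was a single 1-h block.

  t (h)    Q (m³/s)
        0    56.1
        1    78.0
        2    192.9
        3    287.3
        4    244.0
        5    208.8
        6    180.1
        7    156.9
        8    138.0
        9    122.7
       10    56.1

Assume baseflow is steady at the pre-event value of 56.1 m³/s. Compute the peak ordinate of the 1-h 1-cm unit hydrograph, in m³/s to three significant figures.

U_p ≈ 92.5 m³/s

Direct runoff: 0.0, 21.9, 136.8, 231.2, 187.9, 152.7, 124.0, 100.8, 81.9, 66.6, 0.0 m³/s; ΣQ_DR = 1104 m³/s, peak = 231.2 m³/s.
Runoff depth d = ΣQ_DR·Δt / A = 1104 × 3600 / (159 km²) = 24.99 mm.
The 1-cm UH is the DRH scaled by (10 mm)/d, so U_p = 231.2 × 10/24.99 = 92.5 m³/s.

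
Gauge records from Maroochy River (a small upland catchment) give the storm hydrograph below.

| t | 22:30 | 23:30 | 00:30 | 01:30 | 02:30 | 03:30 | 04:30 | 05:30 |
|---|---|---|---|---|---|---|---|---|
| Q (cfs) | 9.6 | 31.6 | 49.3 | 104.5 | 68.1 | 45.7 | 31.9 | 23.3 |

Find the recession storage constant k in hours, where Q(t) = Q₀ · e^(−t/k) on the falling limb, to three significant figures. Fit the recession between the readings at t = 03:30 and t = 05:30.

On the falling limb, Q drops from 45.7 to 23.3 cfs between t = 03:30 and t = 05:30 (Δt = 2 h).
k = −Δt / ln(Q₂/Q₁) = −2 / ln(23.3/45.7) = 2.97 h.

k ≈ 2.97 h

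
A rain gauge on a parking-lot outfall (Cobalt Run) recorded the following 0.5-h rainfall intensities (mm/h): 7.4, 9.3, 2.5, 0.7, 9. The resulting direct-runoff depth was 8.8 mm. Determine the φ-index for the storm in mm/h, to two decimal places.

Only the 3 blocks with intensity above φ contribute runoff: 7.4, 9.3, 9 mm/h.
Σ(I−φ)·Δt = d  ⇒  (7.4+9.3+9 − 3φ)·0.5 = 8.8
φ = (25.70 − 8.8/0.5) / 3 = 2.70 mm/h.

φ ≈ 2.70 mm/h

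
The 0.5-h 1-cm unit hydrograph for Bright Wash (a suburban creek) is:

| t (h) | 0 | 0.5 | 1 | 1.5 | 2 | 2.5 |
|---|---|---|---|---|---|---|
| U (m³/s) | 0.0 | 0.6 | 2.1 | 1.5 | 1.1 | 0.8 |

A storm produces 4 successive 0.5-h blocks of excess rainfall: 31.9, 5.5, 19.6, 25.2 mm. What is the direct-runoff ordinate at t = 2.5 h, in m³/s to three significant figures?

Q ≈ 11.4 m³/s

By discrete convolution, Q_j = Σ (P_i / 10 mm) · U_{j−i}.
At t = 2.5 h (j=5): Q = (31.9/10)·0.8 + (5.5/10)·1.1 + (19.6/10)·1.5 + (25.2/10)·2.1 = 11.4 m³/s.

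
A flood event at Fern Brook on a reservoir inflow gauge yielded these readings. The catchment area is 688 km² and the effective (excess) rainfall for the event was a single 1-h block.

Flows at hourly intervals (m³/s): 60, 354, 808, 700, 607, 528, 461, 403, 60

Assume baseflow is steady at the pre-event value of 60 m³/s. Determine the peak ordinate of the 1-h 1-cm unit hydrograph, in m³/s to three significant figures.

Direct runoff: 0.0, 294.0, 748.0, 640.0, 547.0, 468.0, 401.0, 343.0, 0.0 m³/s; ΣQ_DR = 3441 m³/s, peak = 748.0 m³/s.
Runoff depth d = ΣQ_DR·Δt / A = 3441 × 3600 / (688 km²) = 18.01 mm.
The 1-cm UH is the DRH scaled by (10 mm)/d, so U_p = 748.0 × 10/18.01 = 415 m³/s.

U_p ≈ 415 m³/s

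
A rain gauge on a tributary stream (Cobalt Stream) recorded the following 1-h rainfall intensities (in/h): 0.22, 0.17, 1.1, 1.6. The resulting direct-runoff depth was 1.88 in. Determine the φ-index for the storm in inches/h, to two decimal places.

Only the 2 blocks with intensity above φ contribute runoff: 1.1, 1.6 in/h.
Σ(I−φ)·Δt = d  ⇒  (1.1+1.6 − 2φ)·1 = 1.88
φ = (2.700 − 1.88/1) / 2 = 0.41 in/h.

φ ≈ 0.41 in/h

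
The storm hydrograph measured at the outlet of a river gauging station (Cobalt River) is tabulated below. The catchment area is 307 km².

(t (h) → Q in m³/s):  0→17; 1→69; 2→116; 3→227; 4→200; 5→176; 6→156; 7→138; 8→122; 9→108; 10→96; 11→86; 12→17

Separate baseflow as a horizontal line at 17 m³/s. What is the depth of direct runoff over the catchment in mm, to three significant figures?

Direct runoff: 0.0, 52.0, 99.0, 210.0, 183.0, 159.0, 139.0, 121.0, 105.0, 91.0, 79.0, 69.0, 0.0 m³/s; ΣQ_DR = 1307 m³/s.
V = ΣQ_DR · Δt = 1307 × 3600 s = 4.705 × 10^6 m³.
Over A = 307 km², depth = V / A = 15.3 mm.

d ≈ 15.3 mm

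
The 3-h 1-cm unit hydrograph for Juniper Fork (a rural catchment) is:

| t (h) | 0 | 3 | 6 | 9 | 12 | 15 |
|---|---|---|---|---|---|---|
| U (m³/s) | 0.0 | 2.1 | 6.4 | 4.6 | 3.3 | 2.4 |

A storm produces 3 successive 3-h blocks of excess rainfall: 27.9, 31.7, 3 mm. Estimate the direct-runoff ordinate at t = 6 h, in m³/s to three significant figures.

Q ≈ 24.5 m³/s

By discrete convolution, Q_j = Σ (P_i / 10 mm) · U_{j−i}.
At t = 6 h (j=2): Q = (27.9/10)·6.4 + (31.7/10)·2.1 + (3/10)·0.0 = 24.5 m³/s.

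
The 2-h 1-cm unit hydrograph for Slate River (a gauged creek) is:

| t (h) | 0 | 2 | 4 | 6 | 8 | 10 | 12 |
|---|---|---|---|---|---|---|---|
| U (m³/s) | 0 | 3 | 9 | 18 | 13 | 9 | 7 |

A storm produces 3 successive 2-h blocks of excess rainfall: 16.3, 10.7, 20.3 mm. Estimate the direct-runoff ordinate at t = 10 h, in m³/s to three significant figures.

By discrete convolution, Q_j = Σ (P_i / 10 mm) · U_{j−i}.
At t = 10 h (j=5): Q = (16.3/10)·9 + (10.7/10)·13 + (20.3/10)·18 = 65.1 m³/s.

Q ≈ 65.1 m³/s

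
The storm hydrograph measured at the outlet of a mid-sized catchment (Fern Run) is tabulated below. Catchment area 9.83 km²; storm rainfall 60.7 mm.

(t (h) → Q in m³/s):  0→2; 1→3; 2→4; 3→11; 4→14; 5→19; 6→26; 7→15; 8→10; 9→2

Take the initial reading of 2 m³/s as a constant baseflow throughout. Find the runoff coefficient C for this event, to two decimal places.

ΣQ_DR = 86.00 m³/s; V = ΣQ_DR·Δt = 3.096 × 10^5 m³.
Runoff depth d = V / A = 31.50 mm.
C = d / P = 31.50 / 60.7 = 0.52.

C ≈ 0.52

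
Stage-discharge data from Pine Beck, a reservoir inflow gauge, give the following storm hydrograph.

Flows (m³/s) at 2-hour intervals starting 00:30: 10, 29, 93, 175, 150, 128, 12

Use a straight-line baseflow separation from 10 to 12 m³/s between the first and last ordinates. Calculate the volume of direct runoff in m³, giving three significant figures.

Direct-runoff ordinates (Q − Q_b): 0.00, 18.67, 82.33, 164.00, 138.67, 116.33, 0.00 m³/s.
ΣQ_DR = 520.0 m³/s.
With Δt = 2 h = 7200 s, V = ΣQ_DR · Δt = 520.0 × 7200 = 3.74 × 10^6 m³.

V ≈ 3.74 × 10^6 m³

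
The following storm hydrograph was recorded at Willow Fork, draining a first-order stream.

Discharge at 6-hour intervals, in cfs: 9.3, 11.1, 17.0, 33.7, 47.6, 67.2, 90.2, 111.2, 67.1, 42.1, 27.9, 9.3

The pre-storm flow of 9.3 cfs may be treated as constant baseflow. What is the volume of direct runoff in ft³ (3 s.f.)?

Direct-runoff ordinates (Q − Q_b): 0.0, 1.8, 7.7, 24.4, 38.3, 57.9, 80.9, 101.9, 57.8, 32.8, 18.6, 0.0 cfs.
ΣQ_DR = 422.1 cfs.
With Δt = 6 h = 21600 s, V = ΣQ_DR · Δt = 422.1 × 21600 = 9.12 × 10^6 ft³.

V ≈ 9.12 × 10^6 ft³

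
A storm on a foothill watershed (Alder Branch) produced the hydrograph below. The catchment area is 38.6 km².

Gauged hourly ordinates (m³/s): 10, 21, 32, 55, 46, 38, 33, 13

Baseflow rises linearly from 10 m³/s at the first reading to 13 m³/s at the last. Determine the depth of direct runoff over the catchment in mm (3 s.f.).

Direct runoff: 0.00, 10.57, 21.14, 43.71, 34.29, 25.86, 20.43, 0.00 m³/s; ΣQ_DR = 156.0 m³/s.
V = ΣQ_DR · Δt = 156.0 × 3600 s = 5.616 × 10^5 m³.
Over A = 38.6 km², depth = V / A = 14.5 mm.

d ≈ 14.5 mm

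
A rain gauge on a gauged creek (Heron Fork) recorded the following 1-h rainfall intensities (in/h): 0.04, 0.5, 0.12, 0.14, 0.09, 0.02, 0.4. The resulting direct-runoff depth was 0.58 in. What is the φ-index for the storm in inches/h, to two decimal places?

Only the 2 blocks with intensity above φ contribute runoff: 0.5, 0.4 in/h.
Σ(I−φ)·Δt = d  ⇒  (0.5+0.4 − 2φ)·1 = 0.58
φ = (0.9000 − 0.58/1) / 2 = 0.16 in/h.

φ ≈ 0.16 in/h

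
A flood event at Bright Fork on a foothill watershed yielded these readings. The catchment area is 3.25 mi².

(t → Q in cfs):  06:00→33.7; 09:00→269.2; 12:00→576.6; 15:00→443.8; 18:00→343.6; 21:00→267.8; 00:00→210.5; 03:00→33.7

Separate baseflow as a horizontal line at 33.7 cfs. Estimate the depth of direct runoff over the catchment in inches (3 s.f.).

d ≈ 2.73 in

Direct runoff: 0.0, 235.5, 542.9, 410.1, 309.9, 234.1, 176.8, 0.0 cfs; ΣQ_DR = 1909 cfs.
V = ΣQ_DR · Δt = 1909 × 10800 s = 2.062 × 10^7 ft³.
Over A = 3.25 mi², depth = V / A = 2.73 in.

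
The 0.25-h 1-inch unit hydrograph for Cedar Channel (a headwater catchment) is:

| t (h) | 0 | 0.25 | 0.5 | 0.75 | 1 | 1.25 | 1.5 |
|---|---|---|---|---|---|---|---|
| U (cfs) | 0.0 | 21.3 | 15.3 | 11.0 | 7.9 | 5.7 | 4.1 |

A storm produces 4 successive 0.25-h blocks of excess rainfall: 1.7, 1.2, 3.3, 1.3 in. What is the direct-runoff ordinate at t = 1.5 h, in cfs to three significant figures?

Q ≈ 54.2 cfs

By discrete convolution, Q_j = Σ (P_i / 1 in) · U_{j−i}.
At t = 1.5 h (j=6): Q = (1.7/1)·4.1 + (1.2/1)·5.7 + (3.3/1)·7.9 + (1.3/1)·11.0 = 54.2 cfs.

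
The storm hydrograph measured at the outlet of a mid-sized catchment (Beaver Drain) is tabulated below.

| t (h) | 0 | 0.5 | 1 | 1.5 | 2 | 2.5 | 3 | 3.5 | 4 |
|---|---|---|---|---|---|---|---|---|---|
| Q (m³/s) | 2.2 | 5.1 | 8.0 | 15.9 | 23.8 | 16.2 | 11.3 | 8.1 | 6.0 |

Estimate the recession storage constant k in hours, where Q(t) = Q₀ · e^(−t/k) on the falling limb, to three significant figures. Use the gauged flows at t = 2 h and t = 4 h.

k ≈ 1.45 h

On the falling limb, Q drops from 23.8 to 6.0 m³/s between t = 2 h and t = 4 h (Δt = 2 h).
k = −Δt / ln(Q₂/Q₁) = −2 / ln(6.0/23.8) = 1.45 h.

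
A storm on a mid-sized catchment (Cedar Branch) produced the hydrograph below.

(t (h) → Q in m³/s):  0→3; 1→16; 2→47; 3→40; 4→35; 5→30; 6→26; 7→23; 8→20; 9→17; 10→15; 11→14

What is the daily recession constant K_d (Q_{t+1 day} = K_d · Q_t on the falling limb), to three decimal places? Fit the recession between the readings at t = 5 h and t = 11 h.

Between t = 5 h and t = 11 h the flow falls from 30 to 14 m³/s over 6×1 h = 6 h.
Per-interval ratio K = (14/30)^(1/6) = 0.8807; K_d = K^(24/1) = 0.047.

K_d ≈ 0.047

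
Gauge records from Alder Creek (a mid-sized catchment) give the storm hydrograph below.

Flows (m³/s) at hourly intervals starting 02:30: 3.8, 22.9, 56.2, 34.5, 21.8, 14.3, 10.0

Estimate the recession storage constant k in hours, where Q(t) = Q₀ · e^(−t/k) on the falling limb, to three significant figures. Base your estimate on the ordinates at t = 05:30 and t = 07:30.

On the falling limb, Q drops from 34.5 to 14.3 m³/s between t = 05:30 and t = 07:30 (Δt = 2 h).
k = −Δt / ln(Q₂/Q₁) = −2 / ln(14.3/34.5) = 2.27 h.

k ≈ 2.27 h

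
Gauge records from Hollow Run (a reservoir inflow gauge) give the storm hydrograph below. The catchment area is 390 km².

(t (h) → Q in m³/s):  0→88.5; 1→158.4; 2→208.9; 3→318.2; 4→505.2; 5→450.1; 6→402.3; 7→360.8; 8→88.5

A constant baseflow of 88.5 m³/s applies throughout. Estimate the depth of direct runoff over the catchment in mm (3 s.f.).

d ≈ 16.5 mm

Direct runoff: 0.0, 69.9, 120.4, 229.7, 416.7, 361.6, 313.8, 272.3, 0.0 m³/s; ΣQ_DR = 1784 m³/s.
V = ΣQ_DR · Δt = 1784 × 3600 s = 6.424 × 10^6 m³.
Over A = 390 km², depth = V / A = 16.5 mm.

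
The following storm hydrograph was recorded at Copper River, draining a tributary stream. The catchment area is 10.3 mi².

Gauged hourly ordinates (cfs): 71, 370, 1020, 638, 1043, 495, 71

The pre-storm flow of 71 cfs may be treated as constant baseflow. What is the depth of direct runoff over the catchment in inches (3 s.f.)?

d ≈ 0.483 in

Direct runoff: 0.0, 299.0, 949.0, 567.0, 972.0, 424.0, 0.0 cfs; ΣQ_DR = 3211 cfs.
V = ΣQ_DR · Δt = 3211 × 3600 s = 1.156 × 10^7 ft³.
Over A = 10.3 mi², depth = V / A = 0.483 in.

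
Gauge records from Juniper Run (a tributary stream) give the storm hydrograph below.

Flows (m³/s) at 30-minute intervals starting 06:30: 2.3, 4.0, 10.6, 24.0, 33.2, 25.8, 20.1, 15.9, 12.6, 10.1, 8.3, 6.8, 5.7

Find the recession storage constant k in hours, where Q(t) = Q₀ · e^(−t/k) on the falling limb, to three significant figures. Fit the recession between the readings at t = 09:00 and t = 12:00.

k ≈ 2.25 h

On the falling limb, Q drops from 25.8 to 6.8 m³/s between t = 09:00 and t = 12:00 (Δt = 3 h).
k = −Δt / ln(Q₂/Q₁) = −3 / ln(6.8/25.8) = 2.25 h.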